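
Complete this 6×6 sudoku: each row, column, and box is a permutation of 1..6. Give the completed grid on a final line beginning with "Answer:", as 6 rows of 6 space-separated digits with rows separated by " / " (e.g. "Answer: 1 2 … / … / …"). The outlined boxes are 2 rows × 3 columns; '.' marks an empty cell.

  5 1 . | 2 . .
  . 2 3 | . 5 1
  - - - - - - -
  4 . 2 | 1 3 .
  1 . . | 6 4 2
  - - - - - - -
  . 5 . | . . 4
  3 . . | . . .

Step 1. [r1c5∈{6}] r1c5's peers cover all but 6 ⇒ r1c5=6.
Step 2. [r6c6∈{5,6}] r6c6 is the only open cell in col 6 admitting 6. So r6c6=6.
Step 3. [r5c3∈{1,6}] r5c3 is the only open cell in col 3 admitting 6. So r5c3=6.
Step 4. [r5c5∈{1,2}] 1 has one home in row 5: r5c5. So r5c5=1.
Step 5. [r6c2∈{4}] r6c2 has the single candidate 4, so r6c2=4.
Step 6. [r3c2∈{6}] only 6 remains possible at r3c2. So r3c2=6.
Step 7. [r1c3∈{4}] r1c3 has the single candidate 4 ⇒ r1c3=4.
Step 8. [r5c1∈{2}] r5c1's peers cover all but 2. So r5c1=2.
Step 9. [r6c3∈{1}] only 1 remains possible at r6c3, so r6c3=1.
Step 10. [r2c1∈{6}] only 6 remains possible at r2c1 ⇒ r2c1=6.
Step 11. [r3c6∈{5}] r3c6 is down to just 5. So r3c6=5.
Step 12. [r5c4∈{3}] r5c4's peers cover all but 3. So r5c4=3.
Step 13. [r6c4∈{5}] r6c4 is down to just 5 ⇒ r6c4=5.
Step 14. [r2c4∈{4}] nothing but 4 survives at r2c4, so r2c4=4.
Step 15. [r4c2∈{3}] only 3 remains possible at r4c2, so r4c2=3.
Step 16. [r4c3∈{5}] nothing but 5 survives at r4c3, so r4c3=5.
Step 17. [r1c6∈{3}] r1c6 is down to just 3 ⇒ r1c6=3.
Step 18. [r6c5∈{2}] nothing but 2 survives at r6c5, so r6c5=2.

Answer: 5 1 4 2 6 3 / 6 2 3 4 5 1 / 4 6 2 1 3 5 / 1 3 5 6 4 2 / 2 5 6 3 1 4 / 3 4 1 5 2 6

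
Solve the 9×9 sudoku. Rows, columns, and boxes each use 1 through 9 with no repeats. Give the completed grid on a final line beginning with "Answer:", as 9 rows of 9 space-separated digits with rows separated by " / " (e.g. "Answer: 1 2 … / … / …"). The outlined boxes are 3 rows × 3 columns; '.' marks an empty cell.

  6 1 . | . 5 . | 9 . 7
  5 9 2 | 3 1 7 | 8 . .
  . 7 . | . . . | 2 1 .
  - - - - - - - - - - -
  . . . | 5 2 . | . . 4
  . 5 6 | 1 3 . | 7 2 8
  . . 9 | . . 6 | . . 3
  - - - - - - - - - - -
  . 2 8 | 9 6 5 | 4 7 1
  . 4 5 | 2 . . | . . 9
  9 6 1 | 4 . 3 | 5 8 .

Step 1. [r3c1∈{3,4,8}] box 1 places 8 nowhere but r3c1, so r3c1=8.
Step 2. [r8c1∈{3,7}] r8c1 is the only open cell in box 7 admitting 7, so r8c1=7.
Step 3. [r3c3∈{3,4}] across row 3, 3 lands solely at r3c3, so r3c3=3.
Step 4. [r6c2∈{8}] r6c2's peers cover all but 8. So r6c2=8.
Step 5. [r5c6∈{4,9}] across row 5, 9 lands solely at r5c6 ⇒ r5c6=9.
Step 6. [r6c5∈{4,7}] 4 has one home in box 5: r6c5. So r6c5=4.
Step 7. [r8c7∈{3,6}] in col 7, 3 fits only at r8c7, so r8c7=3.
Step 8. [r8c8∈{6}] r8c8's peers cover all but 6 ⇒ r8c8=6.
Step 9. [r1c6∈{2,4,8}] in row 1, 2 fits only at r1c6 ⇒ r1c6=2.
Step 10. [r6c7∈{1}] r6c7 has the single candidate 1, so r6c7=1.
Step 11. [r3c4∈{6}] r3c4's peers cover all but 6, so r3c4=6.
Step 12. [r2c8∈{4}] r2c8 has the single candidate 4 ⇒ r2c8=4.
Step 13. [r8c5∈{8}] r8c5 has the single candidate 8, so r8c5=8.
Step 14. [r4c1∈{1,3}] row 4 places 1 nowhere but r4c1, so r4c1=1.
Step 15. [r5c1∈{4}] r5c1 has the single candidate 4. So r5c1=4.
Step 16. [r1c8∈{3}] r1c8 is down to just 3 ⇒ r1c8=3.
Step 17. [r4c6∈{8}] r4c6's peers cover all but 8, so r4c6=8.
Step 18. [r8c6∈{1}] r8c6 is down to just 1 ⇒ r8c6=1.
Step 19. [r9c5∈{7}] r9c5 has the single candidate 7, so r9c5=7.
Step 20. [r6c8∈{5}] only 5 remains possible at r6c8, so r6c8=5.
Step 21. [r6c1∈{2}] r6c1 is down to just 2 ⇒ r6c1=2.
Step 22. [r4c8∈{9}] nothing but 9 survives at r4c8, so r4c8=9.
Step 23. [r7c1∈{3}] only 3 remains possible at r7c1, so r7c1=3.
Step 24. [r3c6∈{4}] r3c6 is down to just 4. So r3c6=4.
Step 25. [r9c9∈{2}] r9c9's peers cover all but 2, so r9c9=2.
Step 26. [r3c5∈{9}] r3c5 is down to just 9 ⇒ r3c5=9.
Step 27. [r4c3∈{7}] only 7 remains possible at r4c3. So r4c3=7.
Step 28. [r1c4∈{8}] only 8 remains possible at r1c4. So r1c4=8.
Step 29. [r2c9∈{6}] nothing but 6 survives at r2c9 ⇒ r2c9=6.
Step 30. [r3c9∈{5}] only 5 remains possible at r3c9, so r3c9=5.
Step 31. [r1c3∈{4}] r1c3 is down to just 4, so r1c3=4.
Step 32. [r4c2∈{3}] r4c2 has the single candidate 3. So r4c2=3.
Step 33. [r6c4∈{7}] nothing but 7 survives at r6c4, so r6c4=7.
Step 34. [r4c7∈{6}] r4c7 is down to just 6 ⇒ r4c7=6.

Answer: 6 1 4 8 5 2 9 3 7 / 5 9 2 3 1 7 8 4 6 / 8 7 3 6 9 4 2 1 5 / 1 3 7 5 2 8 6 9 4 / 4 5 6 1 3 9 7 2 8 / 2 8 9 7 4 6 1 5 3 / 3 2 8 9 6 5 4 7 1 / 7 4 5 2 8 1 3 6 9 / 9 6 1 4 7 3 5 8 2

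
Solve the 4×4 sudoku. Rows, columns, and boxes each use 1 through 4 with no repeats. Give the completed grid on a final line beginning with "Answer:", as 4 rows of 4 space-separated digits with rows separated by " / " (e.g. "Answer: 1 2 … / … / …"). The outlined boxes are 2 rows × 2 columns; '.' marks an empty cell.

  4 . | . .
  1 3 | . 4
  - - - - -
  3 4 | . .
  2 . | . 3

Step 1. [r2c3∈{2}] only 2 remains possible at r2c3. So r2c3=2.
Step 2. [r3c3∈{1}] nothing but 1 survives at r3c3 ⇒ r3c3=1.
Step 3. [r1c3∈{3}] nothing but 3 survives at r1c3 ⇒ r1c3=3.
Step 4. [r4c3∈{4}] r4c3's peers cover all but 4, so r4c3=4.
Step 5. [r1c4∈{1}] nothing but 1 survives at r1c4 ⇒ r1c4=1.
Step 6. [r4c2∈{1}] r4c2 has the single candidate 1. So r4c2=1.
Step 7. [r3c4∈{2}] r3c4 is down to just 2, so r3c4=2.
Step 8. [r1c2∈{2}] r1c2's peers cover all but 2. So r1c2=2.

Answer: 4 2 3 1 / 1 3 2 4 / 3 4 1 2 / 2 1 4 3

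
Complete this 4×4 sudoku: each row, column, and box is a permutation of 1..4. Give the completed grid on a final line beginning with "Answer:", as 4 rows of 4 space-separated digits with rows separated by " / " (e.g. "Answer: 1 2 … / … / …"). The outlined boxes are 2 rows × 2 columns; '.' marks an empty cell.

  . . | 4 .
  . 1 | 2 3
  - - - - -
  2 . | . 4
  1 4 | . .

Step 1. [r3c2∈{3}] r3c2's peers cover all but 3, so r3c2=3.
Step 2. [r1c1∈{3}] only 3 remains possible at r1c1. So r1c1=3.
Step 3. [r1c4∈{1}] only 1 remains possible at r1c4. So r1c4=1.
Step 4. [r1c2∈{2}] r1c2 is down to just 2, so r1c2=2.
Step 5. [r4c4∈{2}] r4c4's peers cover all but 2. So r4c4=2.
Step 6. [r4c3∈{3}] r4c3 has the single candidate 3, so r4c3=3.
Step 7. [r2c1∈{4}] r2c1's peers cover all but 4. So r2c1=4.
Step 8. [r3c3∈{1}] r3c3 is down to just 1. So r3c3=1.

Answer: 3 2 4 1 / 4 1 2 3 / 2 3 1 4 / 1 4 3 2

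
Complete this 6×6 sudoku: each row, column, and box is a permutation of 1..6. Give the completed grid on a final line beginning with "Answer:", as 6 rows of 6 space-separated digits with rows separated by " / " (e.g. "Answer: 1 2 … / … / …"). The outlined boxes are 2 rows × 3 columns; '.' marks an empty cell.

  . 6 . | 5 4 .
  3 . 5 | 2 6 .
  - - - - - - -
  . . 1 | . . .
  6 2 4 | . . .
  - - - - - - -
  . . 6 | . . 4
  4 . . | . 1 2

Step 1. [r3c2∈{3,5}] 3 has one home in box 3: r3c2, so r3c2=3.
Step 2. [r5c5∈{3,5}] 5 has one home in box 6: r5c5 ⇒ r5c5=5.
Step 3. [r2c6∈{1}] r2c6's peers cover all but 1. So r2c6=1.
Step 4. [r5c4∈{3}] r5c4 is down to just 3. So r5c4=3.
Step 5. [r3c6∈{5,6}] in col 6, 6 fits only at r3c6. So r3c6=6.
Step 6. [r5c1∈{1,2}] across row 5, 2 lands solely at r5c1, so r5c1=2.
Step 7. [r4c5∈{3}] r4c5 is down to just 3 ⇒ r4c5=3.
Step 8. [r3c1∈{5}] r3c1's peers cover all but 5 ⇒ r3c1=5.
Step 9. [r4c4∈{1}] nothing but 1 survives at r4c4 ⇒ r4c4=1.
Step 10. [r6c2∈{5}] nothing but 5 survives at r6c2. So r6c2=5.
Step 11. [r3c5∈{2}] nothing but 2 survives at r3c5. So r3c5=2.
Step 12. [r4c6∈{5}] only 5 remains possible at r4c6 ⇒ r4c6=5.
Step 13. [r1c6∈{3}] r1c6's peers cover all but 3. So r1c6=3.
Step 14. [r2c2∈{4}] nothing but 4 survives at r2c2. So r2c2=4.
Step 15. [r1c1∈{1}] r1c1 has the single candidate 1 ⇒ r1c1=1.
Step 16. [r1c3∈{2}] r1c3 is down to just 2, so r1c3=2.
Step 17. [r6c4∈{6}] r6c4's peers cover all but 6. So r6c4=6.
Step 18. [r5c2∈{1}] r5c2 is down to just 1, so r5c2=1.
Step 19. [r6c3∈{3}] r6c3 has the single candidate 3. So r6c3=3.
Step 20. [r3c4∈{4}] nothing but 4 survives at r3c4 ⇒ r3c4=4.

Answer: 1 6 2 5 4 3 / 3 4 5 2 6 1 / 5 3 1 4 2 6 / 6 2 4 1 3 5 / 2 1 6 3 5 4 / 4 5 3 6 1 2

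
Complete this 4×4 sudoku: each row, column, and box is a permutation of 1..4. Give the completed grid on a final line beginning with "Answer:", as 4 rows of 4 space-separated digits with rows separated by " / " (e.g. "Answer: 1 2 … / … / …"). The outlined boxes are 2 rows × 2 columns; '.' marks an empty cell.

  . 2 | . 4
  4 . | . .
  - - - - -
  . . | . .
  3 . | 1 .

Step 1. [r1c3∈{3}] only 3 remains possible at r1c3, so r1c3=3.
Step 2. [r4c4∈{2}] r4c4 is down to just 2, so r4c4=2.
Step 3. [r1c1∈{1}] nothing but 1 survives at r1c1 ⇒ r1c1=1.
Step 4. [r4c2∈{4}] nothing but 4 survives at r4c2 ⇒ r4c2=4.
Step 5. [r3c3∈{4}] r3c3 has the single candidate 4, so r3c3=4.
Step 6. [r2c2∈{3}] r2c2 is down to just 3. So r2c2=3.
Step 7. [r3c4∈{3}] only 3 remains possible at r3c4, so r3c4=3.
Step 8. [r3c1∈{2}] r3c1 is down to just 2, so r3c1=2.
Step 9. [r3c2∈{1}] nothing but 1 survives at r3c2, so r3c2=1.
Step 10. [r2c3∈{2}] r2c3's peers cover all but 2, so r2c3=2.
Step 11. [r2c4∈{1}] r2c4 has the single candidate 1. So r2c4=1.

Answer: 1 2 3 4 / 4 3 2 1 / 2 1 4 3 / 3 4 1 2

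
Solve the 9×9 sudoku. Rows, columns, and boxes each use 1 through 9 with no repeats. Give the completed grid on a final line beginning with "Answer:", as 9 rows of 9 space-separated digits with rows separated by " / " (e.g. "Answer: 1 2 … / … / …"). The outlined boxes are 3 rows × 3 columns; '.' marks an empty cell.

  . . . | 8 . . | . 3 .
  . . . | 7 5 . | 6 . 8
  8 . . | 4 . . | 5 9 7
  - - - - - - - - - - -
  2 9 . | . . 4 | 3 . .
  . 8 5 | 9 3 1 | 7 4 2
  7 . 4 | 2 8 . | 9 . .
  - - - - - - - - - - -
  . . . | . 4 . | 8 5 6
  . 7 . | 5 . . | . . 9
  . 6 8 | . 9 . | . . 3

Step 1. [r7c4∈{1,3}] 3 has one home in col 4: r7c4 ⇒ r7c4=3.
Step 2. [r1c2∈{1,2,4,5}] in col 2, 5 fits only at r1c2 ⇒ r1c2=5.
Step 3. [r2c2∈{1,2,3,4}] 4 has one home in col 2: r2c2 ⇒ r2c2=4.
Step 4. [r4c4∈{6}] nothing but 6 survives at r4c4 ⇒ r4c4=6.
Step 5. [r4c3∈{1}] nothing but 1 survives at r4c3, so r4c3=1.
Step 6. [r9c4∈{1}] r9c4 is down to just 1, so r9c4=1.
Step 7. [r1c3∈{2,6,7,9}] r1c3 is the only open cell in row 1 admitting 7. So r1c3=7.
Step 8. [r3c3∈{2,3,6}] in col 3, 6 fits only at r3c3. So r3c3=6.
Step 9. [r8c6∈{2,6,8}] across row 8, 8 lands solely at r8c6 ⇒ r8c6=8.
Step 10. [r1c6∈{2,6,9}] col 6 places 6 nowhere but r1c6, so r1c6=6.
Step 11. [r2c6∈{2,3,9}] in col 6, 9 fits only at r2c6 ⇒ r2c6=9.
Step 12. [r1c9∈{1,4}] in col 9, 4 fits only at r1c9. So r1c9=4.
Step 13. [r3c6∈{2,3}] 3 has one home in col 6: r3c6 ⇒ r3c6=3.
Step 14. [r1c1∈{1,9}] in row 1, 9 fits only at r1c1, so r1c1=9.
Step 15. [r7c1∈{1}] only 1 remains possible at r7c1. So r7c1=1.
Step 16. [r2c8∈{1,2}] across row 2, 1 lands solely at r2c8 ⇒ r2c8=1.
Step 17. [r8c8∈{2}] r8c8 is down to just 2, so r8c8=2.
Step 18. [r7c2∈{2}] r7c2 has the single candidate 2 ⇒ r7c2=2.
Step 19. [r8c3∈{3}] r8c3 has the single candidate 3 ⇒ r8c3=3.
Step 20. [r8c1∈{4}] nothing but 4 survives at r8c1, so r8c1=4.
Step 21. [r3c5∈{1,2}] in row 3, 2 fits only at r3c5, so r3c5=2.
Step 22. [r6c6∈{5}] r6c6's peers cover all but 5 ⇒ r6c6=5.
Step 23. [r9c8∈{7}] nothing but 7 survives at r9c8, so r9c8=7.
Step 24. [r7c6∈{7}] r7c6 is down to just 7, so r7c6=7.
Step 25. [r9c7∈{4}] nothing but 4 survives at r9c7. So r9c7=4.
Step 26. [r5c1∈{6}] r5c1's peers cover all but 6, so r5c1=6.
Step 27. [r4c8∈{8}] only 8 remains possible at r4c8. So r4c8=8.
Step 28. [r4c9∈{5}] r4c9's peers cover all but 5 ⇒ r4c9=5.
Step 29. [r8c7∈{1}] only 1 remains possible at r8c7, so r8c7=1.
Step 30. [r6c2∈{3}] only 3 remains possible at r6c2, so r6c2=3.
Step 31. [r1c7∈{2}] nothing but 2 survives at r1c7 ⇒ r1c7=2.
Step 32. [r1c5∈{1}] nothing but 1 survives at r1c5, so r1c5=1.
Step 33. [r6c8∈{6}] nothing but 6 survives at r6c8, so r6c8=6.
Step 34. [r7c3∈{9}] only 9 remains possible at r7c3, so r7c3=9.
Step 35. [r9c6∈{2}] r9c6's peers cover all but 2. So r9c6=2.
Step 36. [r2c3∈{2}] r2c3 has the single candidate 2. So r2c3=2.
Step 37. [r3c2∈{1}] r3c2's peers cover all but 1. So r3c2=1.
Step 38. [r8c5∈{6}] r8c5 has the single candidate 6. So r8c5=6.
Step 39. [r6c9∈{1}] only 1 remains possible at r6c9. So r6c9=1.
Step 40. [r4c5∈{7}] only 7 remains possible at r4c5, so r4c5=7.
Step 41. [r9c1∈{5}] r9c1 is down to just 5 ⇒ r9c1=5.
Step 42. [r2c1∈{3}] r2c1 is down to just 3. So r2c1=3.

Answer: 9 5 7 8 1 6 2 3 4 / 3 4 2 7 5 9 6 1 8 / 8 1 6 4 2 3 5 9 7 / 2 9 1 6 7 4 3 8 5 / 6 8 5 9 3 1 7 4 2 / 7 3 4 2 8 5 9 6 1 / 1 2 9 3 4 7 8 5 6 / 4 7 3 5 6 8 1 2 9 / 5 6 8 1 9 2 4 7 3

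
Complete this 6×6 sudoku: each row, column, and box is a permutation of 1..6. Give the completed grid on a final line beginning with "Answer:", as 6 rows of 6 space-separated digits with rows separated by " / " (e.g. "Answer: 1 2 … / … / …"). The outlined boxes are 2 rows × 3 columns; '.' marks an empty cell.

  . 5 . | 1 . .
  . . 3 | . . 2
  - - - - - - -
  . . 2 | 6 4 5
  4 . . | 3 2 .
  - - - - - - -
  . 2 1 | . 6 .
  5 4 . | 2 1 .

Step 1. [r1c6∈{3,4,6}] in col 6, 6 fits only at r1c6, so r1c6=6.
Step 2. [r3c2∈{1,3}] col 2 places 3 nowhere but r3c2 ⇒ r3c2=3.
Step 3. [r2c4∈{4,5}] row 2 places 4 nowhere but r2c4, so r2c4=4.
Step 4. [r3c1∈{1}] only 1 remains possible at r3c1. So r3c1=1.
Step 5. [r4c2∈{6}] r4c2's peers cover all but 6 ⇒ r4c2=6.
Step 6. [r5c6∈{3,4}] 4 has one home in row 5: r5c6. So r5c6=4.
Step 7. [r6c6∈{3}] r6c6 is down to just 3 ⇒ r6c6=3.
Step 8. [r1c3∈{4}] r1c3's peers cover all but 4 ⇒ r1c3=4.
Step 9. [r2c2∈{1}] r2c2 is down to just 1, so r2c2=1.
Step 10. [r1c1∈{2}] r1c1's peers cover all but 2. So r1c1=2.
Step 11. [r4c6∈{1}] only 1 remains possible at r4c6, so r4c6=1.
Step 12. [r5c1∈{3}] r5c1 is down to just 3, so r5c1=3.
Step 13. [r1c5∈{3}] only 3 remains possible at r1c5, so r1c5=3.
Step 14. [r6c3∈{6}] only 6 remains possible at r6c3. So r6c3=6.
Step 15. [r4c3∈{5}] only 5 remains possible at r4c3. So r4c3=5.
Step 16. [r2c1∈{6}] r2c1 is down to just 6. So r2c1=6.
Step 17. [r2c5∈{5}] r2c5 has the single candidate 5, so r2c5=5.
Step 18. [r5c4∈{5}] r5c4 has the single candidate 5. So r5c4=5.

Answer: 2 5 4 1 3 6 / 6 1 3 4 5 2 / 1 3 2 6 4 5 / 4 6 5 3 2 1 / 3 2 1 5 6 4 / 5 4 6 2 1 3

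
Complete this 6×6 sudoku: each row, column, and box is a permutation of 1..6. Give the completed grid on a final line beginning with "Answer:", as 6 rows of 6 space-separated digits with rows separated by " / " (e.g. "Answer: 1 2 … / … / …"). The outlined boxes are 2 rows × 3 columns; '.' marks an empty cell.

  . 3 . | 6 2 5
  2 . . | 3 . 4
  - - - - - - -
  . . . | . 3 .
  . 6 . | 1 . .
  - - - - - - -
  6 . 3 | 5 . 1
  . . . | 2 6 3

Step 1. [r3c4∈{4}] r3c4 has the single candidate 4, so r3c4=4.
Step 2. [r4c1∈{3,4,5}] in row 4, 3 fits only at r4c1 ⇒ r4c1=3.
Step 3. [r4c3∈{2,4,5}] 4 has one home in row 4: r4c3, so r4c3=4.
Step 4. [r1c3∈{1}] nothing but 1 survives at r1c3, so r1c3=1.
Step 5. [r6c3∈{5}] r6c3 is down to just 5. So r6c3=5.
Step 6. [r3c1∈{1,5}] col 1 places 5 nowhere but r3c1 ⇒ r3c1=5.
Step 7. [r3c3∈{2}] r3c3 is down to just 2, so r3c3=2.
Step 8. [r6c1∈{1,4}] col 1 places 1 nowhere but r6c1 ⇒ r6c1=1.
Step 9. [r5c2∈{2,4}] in row 5, 2 fits only at r5c2, so r5c2=2.
Step 10. [r3c2∈{1}] r3c2's peers cover all but 1, so r3c2=1.
Step 11. [r2c2∈{5}] r2c2 has the single candidate 5, so r2c2=5.
Step 12. [r4c6∈{2}] r4c6 is down to just 2 ⇒ r4c6=2.
Step 13. [r3c6∈{6}] r3c6 is down to just 6, so r3c6=6.
Step 14. [r5c5∈{4}] nothing but 4 survives at r5c5, so r5c5=4.
Step 15. [r2c3∈{6}] only 6 remains possible at r2c3. So r2c3=6.
Step 16. [r2c5∈{1}] nothing but 1 survives at r2c5. So r2c5=1.
Step 17. [r1c1∈{4}] r1c1 has the single candidate 4. So r1c1=4.
Step 18. [r4c5∈{5}] nothing but 5 survives at r4c5. So r4c5=5.
Step 19. [r6c2∈{4}] only 4 remains possible at r6c2. So r6c2=4.

Answer: 4 3 1 6 2 5 / 2 5 6 3 1 4 / 5 1 2 4 3 6 / 3 6 4 1 5 2 / 6 2 3 5 4 1 / 1 4 5 2 6 3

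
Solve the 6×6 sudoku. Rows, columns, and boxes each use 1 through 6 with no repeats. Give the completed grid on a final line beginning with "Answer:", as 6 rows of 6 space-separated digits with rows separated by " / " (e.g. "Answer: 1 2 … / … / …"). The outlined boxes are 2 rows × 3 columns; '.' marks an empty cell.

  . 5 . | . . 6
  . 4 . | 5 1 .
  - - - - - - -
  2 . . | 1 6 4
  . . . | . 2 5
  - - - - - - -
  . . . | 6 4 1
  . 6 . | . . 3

Step 1. [r3c2∈{3}] nothing but 3 survives at r3c2, so r3c2=3.
Step 2. [r1c5∈{3}] r1c5's peers cover all but 3 ⇒ r1c5=3.
Step 3. [r1c1∈{1}] r1c1's peers cover all but 1 ⇒ r1c1=1.
Step 4. [r6c3∈{1,2,4,5}] 1 has one home in row 6: r6c3. So r6c3=1.
Step 5. [r1c3∈{2}] r1c3 is down to just 2, so r1c3=2.
Step 6. [r4c3∈{4,6}] r4c3 is the only open cell in col 3 admitting 4 ⇒ r4c3=4.
Step 7. [r2c3∈{3,6}] across col 3, 6 lands solely at r2c3, so r2c3=6.
Step 8. [r5c3∈{3,5}] in col 3, 3 fits only at r5c3, so r5c3=3.
Step 9. [r6c5∈{5}] only 5 remains possible at r6c5 ⇒ r6c5=5.
Step 10. [r4c4∈{3}] r4c4 has the single candidate 3 ⇒ r4c4=3.
Step 11. [r4c2∈{1}] r4c2 is down to just 1. So r4c2=1.
Step 12. [r3c3∈{5}] r3c3 is down to just 5 ⇒ r3c3=5.
Step 13. [r5c2∈{2}] nothing but 2 survives at r5c2. So r5c2=2.
Step 14. [r4c1∈{6}] only 6 remains possible at r4c1. So r4c1=6.
Step 15. [r6c1∈{4}] nothing but 4 survives at r6c1 ⇒ r6c1=4.
Step 16. [r5c1∈{5}] r5c1's peers cover all but 5, so r5c1=5.
Step 17. [r2c1∈{3}] only 3 remains possible at r2c1, so r2c1=3.
Step 18. [r1c4∈{4}] r1c4 has the single candidate 4, so r1c4=4.
Step 19. [r6c4∈{2}] r6c4 is down to just 2, so r6c4=2.
Step 20. [r2c6∈{2}] only 2 remains possible at r2c6 ⇒ r2c6=2.

Answer: 1 5 2 4 3 6 / 3 4 6 5 1 2 / 2 3 5 1 6 4 / 6 1 4 3 2 5 / 5 2 3 6 4 1 / 4 6 1 2 5 3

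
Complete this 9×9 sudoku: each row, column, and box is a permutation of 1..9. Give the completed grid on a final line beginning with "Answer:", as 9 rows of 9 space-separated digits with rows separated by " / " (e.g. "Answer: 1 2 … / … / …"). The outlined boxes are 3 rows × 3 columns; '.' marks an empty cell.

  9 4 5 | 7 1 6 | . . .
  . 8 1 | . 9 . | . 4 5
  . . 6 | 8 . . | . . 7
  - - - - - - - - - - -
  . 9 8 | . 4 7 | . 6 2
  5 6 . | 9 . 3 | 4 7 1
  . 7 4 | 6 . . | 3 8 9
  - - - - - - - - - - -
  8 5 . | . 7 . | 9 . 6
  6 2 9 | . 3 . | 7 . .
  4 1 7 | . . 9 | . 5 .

Step 1. [r2c6∈{2}] nothing but 2 survives at r2c6. So r2c6=2.
Step 2. [r8c6∈{1,4,5,8}] r8c6 is the only open cell in col 6 admitting 8. So r8c6=8.
Step 3. [r3c1∈{2,3}] 2 has one home in box 1: r3c1 ⇒ r3c1=2.
Step 4. [r9c9∈{3,8}] r9c9 is the only open cell in row 9 admitting 3 ⇒ r9c9=3.
Step 5. [r6c5∈{2,5}] r6c5 is the only open cell in row 6 admitting 2 ⇒ r6c5=2.
Step 6. [r8c4∈{1,4,5}] 5 has one home in row 8: r8c4 ⇒ r8c4=5.
Step 7. [r4c4∈{1}] r4c4's peers cover all but 1, so r4c4=1.
Step 8. [r3c8∈{1,3,9}] row 3 places 9 nowhere but r3c8 ⇒ r3c8=9.
Step 9. [r9c7∈{2,8}] 8 has one home in row 9: r9c7. So r9c7=8.
Step 10. [r7c8∈{1,2}] r7c8 is the only open cell in box 9 admitting 2, so r7c8=2.
Step 11. [r3c6∈{4,5}] 4 has one home in row 3: r3c6 ⇒ r3c6=4.
Step 12. [r3c2∈{3}] r3c2 is down to just 3 ⇒ r3c2=3.
Step 13. [r2c4∈{3}] r2c4 has the single candidate 3. So r2c4=3.
Step 14. [r4c1∈{3}] only 3 remains possible at r4c1, so r4c1=3.
Step 15. [r6c1∈{1}] nothing but 1 survives at r6c1. So r6c1=1.
Step 16. [r9c4∈{2}] r9c4's peers cover all but 2 ⇒ r9c4=2.
Step 17. [r7c3∈{3}] nothing but 3 survives at r7c3. So r7c3=3.
Step 18. [r1c7∈{2}] only 2 remains possible at r1c7, so r1c7=2.
Step 19. [r1c8∈{3}] only 3 remains possible at r1c8, so r1c8=3.
Step 20. [r2c7∈{6}] r2c7 has the single candidate 6 ⇒ r2c7=6.
Step 21. [r4c7∈{5}] r4c7 has the single candidate 5 ⇒ r4c7=5.
Step 22. [r7c4∈{4}] nothing but 4 survives at r7c4, so r7c4=4.
Step 23. [r9c5∈{6}] r9c5 has the single candidate 6, so r9c5=6.
Step 24. [r2c1∈{7}] r2c1 is down to just 7 ⇒ r2c1=7.
Step 25. [r8c8∈{1}] nothing but 1 survives at r8c8 ⇒ r8c8=1.
Step 26. [r7c6∈{1}] only 1 remains possible at r7c6, so r7c6=1.
Step 27. [r3c7∈{1}] r3c7 is down to just 1. So r3c7=1.
Step 28. [r3c5∈{5}] r3c5's peers cover all but 5. So r3c5=5.
Step 29. [r5c3∈{2}] r5c3 is down to just 2, so r5c3=2.
Step 30. [r6c6∈{5}] r6c6 is down to just 5 ⇒ r6c6=5.
Step 31. [r1c9∈{8}] only 8 remains possible at r1c9 ⇒ r1c9=8.
Step 32. [r8c9∈{4}] r8c9 has the single candidate 4, so r8c9=4.
Step 33. [r5c5∈{8}] only 8 remains possible at r5c5 ⇒ r5c5=8.

Answer: 9 4 5 7 1 6 2 3 8 / 7 8 1 3 9 2 6 4 5 / 2 3 6 8 5 4 1 9 7 / 3 9 8 1 4 7 5 6 2 / 5 6 2 9 8 3 4 7 1 / 1 7 4 6 2 5 3 8 9 / 8 5 3 4 7 1 9 2 6 / 6 2 9 5 3 8 7 1 4 / 4 1 7 2 6 9 8 5 3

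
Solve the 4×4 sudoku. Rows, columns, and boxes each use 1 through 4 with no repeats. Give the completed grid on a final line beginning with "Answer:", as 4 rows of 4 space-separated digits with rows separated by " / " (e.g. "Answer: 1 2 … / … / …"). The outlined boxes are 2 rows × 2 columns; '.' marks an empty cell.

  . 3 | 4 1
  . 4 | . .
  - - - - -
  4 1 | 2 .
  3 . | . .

Step 1. [r2c4∈{2,3}] 2 has one home in col 4: r2c4 ⇒ r2c4=2.
Step 2. [r2c3∈{3}] r2c3 has the single candidate 3 ⇒ r2c3=3.
Step 3. [r3c4∈{3}] only 3 remains possible at r3c4. So r3c4=3.
Step 4. [r4c2∈{2}] r4c2 is down to just 2. So r4c2=2.
Step 5. [r2c1∈{1}] r2c1 is down to just 1, so r2c1=1.
Step 6. [r4c3∈{1}] nothing but 1 survives at r4c3. So r4c3=1.
Step 7. [r1c1∈{2}] r1c1 is down to just 2. So r1c1=2.
Step 8. [r4c4∈{4}] nothing but 4 survives at r4c4. So r4c4=4.

Answer: 2 3 4 1 / 1 4 3 2 / 4 1 2 3 / 3 2 1 4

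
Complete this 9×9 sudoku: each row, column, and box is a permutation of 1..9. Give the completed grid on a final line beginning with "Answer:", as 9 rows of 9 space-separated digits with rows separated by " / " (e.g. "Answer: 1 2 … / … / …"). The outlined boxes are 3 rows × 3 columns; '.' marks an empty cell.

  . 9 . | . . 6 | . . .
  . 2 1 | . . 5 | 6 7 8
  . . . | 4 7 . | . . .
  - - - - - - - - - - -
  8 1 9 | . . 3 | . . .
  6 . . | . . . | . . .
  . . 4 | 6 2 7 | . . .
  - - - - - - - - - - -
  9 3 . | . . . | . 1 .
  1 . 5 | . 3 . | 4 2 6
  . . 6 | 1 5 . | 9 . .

Step 1. [r6c2∈{5}] only 5 remains possible at r6c2 ⇒ r6c2=5.
Step 2. [r6c1∈{3}] only 3 remains possible at r6c1. So r6c1=3.
Step 3. [r4c5∈{4}] r4c5 has the single candidate 4. So r4c5=4.
Step 4. [r5c2∈{7}] r5c2's peers cover all but 7. So r5c2=7.
Step 5. [r8c2∈{8}] nothing but 8 survives at r8c2, so r8c2=8.
Step 6. [r9c1∈{2,4,7}] across col 1, 2 lands solely at r9c1, so r9c1=2.
Step 7. [r7c3∈{7}] r7c3 has the single candidate 7, so r7c3=7.
Step 8. [r7c9∈{5}] r7c9 is down to just 5 ⇒ r7c9=5.
Step 9. [r7c7∈{8}] r7c7 is down to just 8, so r7c7=8.
Step 10. [r6c7∈{1}] r6c7 is down to just 1, so r6c7=1.
Step 11. [r6c9∈{9}] r6c9 has the single candidate 9, so r6c9=9.
Step 12. [r9c8∈{3}] only 3 remains possible at r9c8 ⇒ r9c8=3.
Step 13. [r3c1∈{5}] r3c1 has the single candidate 5, so r3c1=5.
Step 14. [r9c6∈{4,8}] row 9 places 8 nowhere but r9c6 ⇒ r9c6=8.
Step 15. [r8c6∈{9}] only 9 remains possible at r8c6 ⇒ r8c6=9.
Step 16. [r4c7∈{2,5,7}] across col 7, 7 lands solely at r4c7, so r4c7=7.
Step 17. [r4c9∈{2}] only 2 remains possible at r4c9. So r4c9=2.
Step 18. [r5c6∈{1}] nothing but 1 survives at r5c6, so r5c6=1.
Step 19. [r3c6∈{2}] r3c6's peers cover all but 2. So r3c6=2.
Step 20. [r3c7∈{3}] only 3 remains possible at r3c7, so r3c7=3.
Step 21. [r5c7∈{5}] only 5 remains possible at r5c7, so r5c7=5.
Step 22. [r2c5∈{9}] r2c5 has the single candidate 9, so r2c5=9.
Step 23. [r5c5∈{8}] r5c5's peers cover all but 8. So r5c5=8.
Step 24. [r1c4∈{3,8}] 8 has one home in col 4: r1c4 ⇒ r1c4=8.
Step 25. [r5c8∈{4}] r5c8 has the single candidate 4 ⇒ r5c8=4.
Step 26. [r1c9∈{1,4}] 4 has one home in col 9: r1c9. So r1c9=4.
Step 27. [r3c8∈{9}] only 9 remains possible at r3c8 ⇒ r3c8=9.
Step 28. [r4c4∈{5}] r4c4 is down to just 5 ⇒ r4c4=5.
Step 29. [r1c3∈{3}] r1c3's peers cover all but 3. So r1c3=3.
Step 30. [r7c4∈{2}] r7c4 has the single candidate 2, so r7c4=2.
Step 31. [r3c9∈{1}] r3c9's peers cover all but 1 ⇒ r3c9=1.
Step 32. [r1c1∈{7}] nothing but 7 survives at r1c1 ⇒ r1c1=7.
Step 33. [r5c3∈{2}] nothing but 2 survives at r5c3 ⇒ r5c3=2.
Step 34. [r1c7∈{2}] only 2 remains possible at r1c7, so r1c7=2.
Step 35. [r7c5∈{6}] r7c5's peers cover all but 6. So r7c5=6.
Step 36. [r5c9∈{3}] r5c9 has the single candidate 3 ⇒ r5c9=3.
Step 37. [r9c9∈{7}] nothing but 7 survives at r9c9 ⇒ r9c9=7.
Step 38. [r1c5∈{1}] r1c5 is down to just 1. So r1c5=1.
Step 39. [r4c8∈{6}] nothing but 6 survives at r4c8. So r4c8=6.
Step 40. [r1c8∈{5}] nothing but 5 survives at r1c8, so r1c8=5.
Step 41. [r5c4∈{9}] only 9 remains possible at r5c4, so r5c4=9.
Step 42. [r2c4∈{3}] r2c4 has the single candidate 3 ⇒ r2c4=3.
Step 43. [r3c2∈{6}] r3c2 is down to just 6, so r3c2=6.
Step 44. [r7c6∈{4}] only 4 remains possible at r7c6, so r7c6=4.
Step 45. [r8c4∈{7}] only 7 remains possible at r8c4. So r8c4=7.
Step 46. [r3c3∈{8}] r3c3 has the single candidate 8 ⇒ r3c3=8.
Step 47. [r9c2∈{4}] r9c2's peers cover all but 4. So r9c2=4.
Step 48. [r6c8∈{8}] nothing but 8 survives at r6c8. So r6c8=8.
Step 49. [r2c1∈{4}] r2c1 is down to just 4 ⇒ r2c1=4.

Answer: 7 9 3 8 1 6 2 5 4 / 4 2 1 3 9 5 6 7 8 / 5 6 8 4 7 2 3 9 1 / 8 1 9 5 4 3 7 6 2 / 6 7 2 9 8 1 5 4 3 / 3 5 4 6 2 7 1 8 9 / 9 3 7 2 6 4 8 1 5 / 1 8 5 7 3 9 4 2 6 / 2 4 6 1 5 8 9 3 7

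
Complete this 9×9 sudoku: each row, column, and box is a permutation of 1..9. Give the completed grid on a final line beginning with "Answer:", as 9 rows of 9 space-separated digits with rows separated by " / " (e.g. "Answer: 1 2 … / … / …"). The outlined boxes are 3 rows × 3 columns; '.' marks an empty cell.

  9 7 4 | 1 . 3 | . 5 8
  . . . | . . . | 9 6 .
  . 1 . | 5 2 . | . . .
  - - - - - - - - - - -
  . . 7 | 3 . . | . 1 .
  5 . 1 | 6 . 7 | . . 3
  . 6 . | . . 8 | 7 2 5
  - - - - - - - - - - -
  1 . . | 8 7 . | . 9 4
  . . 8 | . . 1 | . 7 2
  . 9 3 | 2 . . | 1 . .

Step 1. [r5c5∈{4,9}] row 5 places 9 nowhere but r5c5, so r5c5=9.
Step 2. [r9c9∈{6}] only 6 remains possible at r9c9, so r9c9=6.
Step 3. [r6c4∈{4}] r6c4's peers cover all but 4. So r6c4=4.
Step 4. [r5c2∈{2,4,8}] r5c2 is the only open cell in row 5 admitting 2 ⇒ r5c2=2.
Step 5. [r3c1∈{3,6,8}] across row 3, 8 lands solely at r3c1 ⇒ r3c1=8.
Step 6. [r7c2∈{5}] r7c2 has the single candidate 5 ⇒ r7c2=5.
Step 7. [r4c1∈{4}] r4c1's peers cover all but 4. So r4c1=4.
Step 8. [r8c5∈{3,4,5,6}] col 5 places 3 nowhere but r8c5 ⇒ r8c5=3.
Step 9. [r2c6∈{4}] r2c6 has the single candidate 4, so r2c6=4.
Step 10. [r7c3∈{2,6}] across row 7, 2 lands solely at r7c3. So r7c3=2.
Step 11. [r4c5∈{5}] r4c5's peers cover all but 5 ⇒ r4c5=5.
Step 12. [r3c8∈{3,4}] 3 has one home in col 8: r3c8. So r3c8=3.
Step 13. [r5c8∈{4,8}] col 8 places 4 nowhere but r5c8. So r5c8=4.
Step 14. [r2c9∈{1,7}] in row 2, 1 fits only at r2c9 ⇒ r2c9=1.
Step 15. [r4c2∈{8}] nothing but 8 survives at r4c2, so r4c2=8.
Step 16. [r6c1∈{3}] r6c1 is down to just 3. So r6c1=3.
Step 17. [r3c3∈{6}] r3c3 has the single candidate 6, so r3c3=6.
Step 18. [r1c7∈{2}] r1c7 is down to just 2. So r1c7=2.
Step 19. [r3c9∈{7}] only 7 remains possible at r3c9, so r3c9=7.
Step 20. [r2c1∈{2}] r2c1 is down to just 2. So r2c1=2.
Step 21. [r1c5∈{6}] nothing but 6 survives at r1c5, so r1c5=6.
Step 22. [r6c5∈{1}] r6c5's peers cover all but 1, so r6c5=1.
Step 23. [r9c8∈{8}] nothing but 8 survives at r9c8, so r9c8=8.
Step 24. [r6c3∈{9}] only 9 remains possible at r6c3 ⇒ r6c3=9.
Step 25. [r7c7∈{3}] r7c7's peers cover all but 3. So r7c7=3.
Step 26. [r4c7∈{6}] r4c7's peers cover all but 6, so r4c7=6.
Step 27. [r2c3∈{5}] only 5 remains possible at r2c3, so r2c3=5.
Step 28. [r2c4∈{7}] only 7 remains possible at r2c4 ⇒ r2c4=7.
Step 29. [r3c6∈{9}] nothing but 9 survives at r3c6 ⇒ r3c6=9.
Step 30. [r8c1∈{6}] nothing but 6 survives at r8c1 ⇒ r8c1=6.
Step 31. [r8c2∈{4}] nothing but 4 survives at r8c2, so r8c2=4.
Step 32. [r8c4∈{9}] only 9 remains possible at r8c4. So r8c4=9.
Step 33. [r4c6∈{2}] nothing but 2 survives at r4c6, so r4c6=2.
Step 34. [r2c5∈{8}] r2c5 is down to just 8 ⇒ r2c5=8.
Step 35. [r9c5∈{4}] r9c5 has the single candidate 4, so r9c5=4.
Step 36. [r8c7∈{5}] nothing but 5 survives at r8c7 ⇒ r8c7=5.
Step 37. [r7c6∈{6}] nothing but 6 survives at r7c6, so r7c6=6.
Step 38. [r9c6∈{5}] r9c6's peers cover all but 5. So r9c6=5.
Step 39. [r9c1∈{7}] r9c1's peers cover all but 7 ⇒ r9c1=7.
Step 40. [r4c9∈{9}] r4c9 has the single candidate 9. So r4c9=9.
Step 41. [r3c7∈{4}] only 4 remains possible at r3c7, so r3c7=4.
Step 42. [r5c7∈{8}] nothing but 8 survives at r5c7, so r5c7=8.
Step 43. [r2c2∈{3}] r2c2's peers cover all but 3 ⇒ r2c2=3.

Answer: 9 7 4 1 6 3 2 5 8 / 2 3 5 7 8 4 9 6 1 / 8 1 6 5 2 9 4 3 7 / 4 8 7 3 5 2 6 1 9 / 5 2 1 6 9 7 8 4 3 / 3 6 9 4 1 8 7 2 5 / 1 5 2 8 7 6 3 9 4 / 6 4 8 9 3 1 5 7 2 / 7 9 3 2 4 5 1 8 6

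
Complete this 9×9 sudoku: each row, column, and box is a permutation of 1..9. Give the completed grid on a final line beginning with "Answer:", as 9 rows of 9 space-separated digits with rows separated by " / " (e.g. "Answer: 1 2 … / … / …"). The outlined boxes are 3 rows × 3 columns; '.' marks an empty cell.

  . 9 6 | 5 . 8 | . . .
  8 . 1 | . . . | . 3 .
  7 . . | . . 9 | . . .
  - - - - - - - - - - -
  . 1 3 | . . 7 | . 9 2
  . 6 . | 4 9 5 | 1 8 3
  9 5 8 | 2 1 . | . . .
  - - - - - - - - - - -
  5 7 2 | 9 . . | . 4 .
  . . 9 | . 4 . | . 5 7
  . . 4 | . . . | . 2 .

Step 1. [r3c4∈{1,3,6}] across box 2, 1 lands solely at r3c4. So r3c4=1.
Step 2. [r3c8∈{6}] nothing but 6 survives at r3c8. So r3c8=6.
Step 3. [r2c6∈{2,4,6}] col 6 places 4 nowhere but r2c6 ⇒ r2c6=4.
Step 4. [r3c2∈{2,3,4}] r3c2 is the only open cell in col 2 admitting 4. So r3c2=4.
Step 5. [r1c1∈{2,3}] across box 1, 3 lands solely at r1c1. So r1c1=3.
Step 6. [r9c5∈{3,5,6,7,8}] across row 9, 5 lands solely at r9c5, so r9c5=5.
Step 7. [r4c7∈{4,5,6}] in row 4, 5 fits only at r4c7 ⇒ r4c7=5.
Step 8. [r6c6∈{3,6}] in row 6, 3 fits only at r6c6 ⇒ r6c6=3.
Step 9. [r9c4∈{3,6,7,8}] row 9 places 7 nowhere but r9c4, so r9c4=7.
Step 10. [r8c4∈{3,6,8}] 3 has one home in col 4: r8c4 ⇒ r8c4=3.
Step 11. [r7c5∈{6,8}] across box 8, 8 lands solely at r7c5. So r7c5=8.
Step 12. [r2c9∈{5,9}] 5 has one home in row 2: r2c9 ⇒ r2c9=5.
Step 13. [r9c9∈{1,6,8,9}] across col 9, 9 lands solely at r9c9, so r9c9=9.
Step 14. [r7c9∈{1,6}] box 9 places 1 nowhere but r7c9. So r7c9=1.
Step 15. [r7c6∈{6}] nothing but 6 survives at r7c6 ⇒ r7c6=6.
Step 16. [r2c4∈{6}] only 6 remains possible at r2c4. So r2c4=6.
Step 17. [r2c7∈{2,7,9}] row 2 places 9 nowhere but r2c7, so r2c7=9.
Step 18. [r2c5∈{2,7}] r2c5 is the only open cell in row 2 admitting 7, so r2c5=7.
Step 19. [r1c5∈{2}] nothing but 2 survives at r1c5, so r1c5=2.
Step 20. [r8c2∈{8}] only 8 remains possible at r8c2 ⇒ r8c2=8.
Step 21. [r9c7∈{3,6,8}] row 9 places 8 nowhere but r9c7, so r9c7=8.
Step 22. [r1c9∈{4}] r1c9 is down to just 4, so r1c9=4.
Step 23. [r9c1∈{1,6}] r9c1 is the only open cell in row 9 admitting 6. So r9c1=6.
Step 24. [r1c7∈{7}] only 7 remains possible at r1c7. So r1c7=7.
Step 25. [r6c7∈{4,6}] in row 6, 4 fits only at r6c7, so r6c7=4.
Step 26. [r9c6∈{1}] r9c6's peers cover all but 1 ⇒ r9c6=1.
Step 27. [r2c2∈{2}] r2c2 has the single candidate 2 ⇒ r2c2=2.
Step 28. [r4c4∈{8}] r4c4 is down to just 8. So r4c4=8.
Step 29. [r6c8∈{7}] nothing but 7 survives at r6c8. So r6c8=7.
Step 30. [r5c1∈{2}] r5c1 is down to just 2, so r5c1=2.
Step 31. [r9c2∈{3}] r9c2's peers cover all but 3. So r9c2=3.
Step 32. [r3c9∈{8}] only 8 remains possible at r3c9, so r3c9=8.
Step 33. [r8c6∈{2}] r8c6 has the single candidate 2, so r8c6=2.
Step 34. [r7c7∈{3}] r7c7 has the single candidate 3, so r7c7=3.
Step 35. [r6c9∈{6}] only 6 remains possible at r6c9. So r6c9=6.
Step 36. [r3c5∈{3}] r3c5's peers cover all but 3, so r3c5=3.
Step 37. [r8c7∈{6}] r8c7 is down to just 6, so r8c7=6.
Step 38. [r5c3∈{7}] r5c3 has the single candidate 7. So r5c3=7.
Step 39. [r4c1∈{4}] only 4 remains possible at r4c1. So r4c1=4.
Step 40. [r3c7∈{2}] only 2 remains possible at r3c7, so r3c7=2.
Step 41. [r8c1∈{1}] r8c1's peers cover all but 1, so r8c1=1.
Step 42. [r1c8∈{1}] r1c8 is down to just 1 ⇒ r1c8=1.
Step 43. [r3c3∈{5}] only 5 remains possible at r3c3 ⇒ r3c3=5.
Step 44. [r4c5∈{6}] nothing but 6 survives at r4c5 ⇒ r4c5=6.

Answer: 3 9 6 5 2 8 7 1 4 / 8 2 1 6 7 4 9 3 5 / 7 4 5 1 3 9 2 6 8 / 4 1 3 8 6 7 5 9 2 / 2 6 7 4 9 5 1 8 3 / 9 5 8 2 1 3 4 7 6 / 5 7 2 9 8 6 3 4 1 / 1 8 9 3 4 2 6 5 7 / 6 3 4 7 5 1 8 2 9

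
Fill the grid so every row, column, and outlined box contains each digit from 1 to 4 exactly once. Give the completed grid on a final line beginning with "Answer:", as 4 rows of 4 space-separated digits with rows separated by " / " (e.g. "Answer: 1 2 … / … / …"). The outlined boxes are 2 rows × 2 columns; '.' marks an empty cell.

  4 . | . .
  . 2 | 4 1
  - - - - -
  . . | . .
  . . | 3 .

Step 1. [r1c2∈{1,3}] 1 has one home in row 1: r1c2, so r1c2=1.
Step 2. [r1c3∈{2}] r1c3 has the single candidate 2, so r1c3=2.
Step 3. [r4c1∈{1,2}] row 4 places 1 nowhere but r4c1 ⇒ r4c1=1.
Step 4. [r3c1∈{2,3}] col 1 places 2 nowhere but r3c1 ⇒ r3c1=2.
Step 5. [r3c4∈{4}] r3c4's peers cover all but 4. So r3c4=4.
Step 6. [r4c4∈{2}] r4c4 is down to just 2. So r4c4=2.
Step 7. [r2c1∈{3}] r2c1 is down to just 3. So r2c1=3.
Step 8. [r3c3∈{1}] r3c3 is down to just 1, so r3c3=1.
Step 9. [r4c2∈{4}] r4c2 has the single candidate 4, so r4c2=4.
Step 10. [r3c2∈{3}] r3c2 has the single candidate 3 ⇒ r3c2=3.
Step 11. [r1c4∈{3}] nothing but 3 survives at r1c4, so r1c4=3.

Answer: 4 1 2 3 / 3 2 4 1 / 2 3 1 4 / 1 4 3 2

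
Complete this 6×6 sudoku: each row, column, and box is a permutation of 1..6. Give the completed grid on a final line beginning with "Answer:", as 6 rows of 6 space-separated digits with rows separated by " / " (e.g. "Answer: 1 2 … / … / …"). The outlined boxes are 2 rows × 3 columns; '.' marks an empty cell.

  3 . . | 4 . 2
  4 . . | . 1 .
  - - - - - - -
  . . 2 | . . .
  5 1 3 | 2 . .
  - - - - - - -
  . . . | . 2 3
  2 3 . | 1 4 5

Step 1. [r2c6∈{6}] nothing but 6 survives at r2c6. So r2c6=6.
Step 2. [r2c3∈{5}] r2c3's peers cover all but 5 ⇒ r2c3=5.
Step 3. [r3c1∈{6}] nothing but 6 survives at r3c1. So r3c1=6.
Step 4. [r6c3∈{6}] r6c3 has the single candidate 6. So r6c3=6.
Step 5. [r5c3∈{1,4}] 4 has one home in col 3: r5c3 ⇒ r5c3=4.
Step 6. [r3c5∈{3,5}] across col 5, 3 lands solely at r3c5 ⇒ r3c5=3.
Step 7. [r3c6∈{1,4}] across row 3, 1 lands solely at r3c6, so r3c6=1.
Step 8. [r3c2∈{4}] only 4 remains possible at r3c2, so r3c2=4.
Step 9. [r2c4∈{3}] r2c4 has the single candidate 3. So r2c4=3.
Step 10. [r4c5∈{6}] only 6 remains possible at r4c5. So r4c5=6.
Step 11. [r1c3∈{1}] r1c3 has the single candidate 1, so r1c3=1.
Step 12. [r5c4∈{6}] nothing but 6 survives at r5c4, so r5c4=6.
Step 13. [r3c4∈{5}] r3c4 is down to just 5. So r3c4=5.
Step 14. [r4c6∈{4}] r4c6 has the single candidate 4, so r4c6=4.
Step 15. [r5c1∈{1}] r5c1's peers cover all but 1, so r5c1=1.
Step 16. [r5c2∈{5}] r5c2 is down to just 5 ⇒ r5c2=5.
Step 17. [r2c2∈{2}] r2c2 is down to just 2 ⇒ r2c2=2.
Step 18. [r1c5∈{5}] r1c5 has the single candidate 5 ⇒ r1c5=5.
Step 19. [r1c2∈{6}] only 6 remains possible at r1c2 ⇒ r1c2=6.

Answer: 3 6 1 4 5 2 / 4 2 5 3 1 6 / 6 4 2 5 3 1 / 5 1 3 2 6 4 / 1 5 4 6 2 3 / 2 3 6 1 4 5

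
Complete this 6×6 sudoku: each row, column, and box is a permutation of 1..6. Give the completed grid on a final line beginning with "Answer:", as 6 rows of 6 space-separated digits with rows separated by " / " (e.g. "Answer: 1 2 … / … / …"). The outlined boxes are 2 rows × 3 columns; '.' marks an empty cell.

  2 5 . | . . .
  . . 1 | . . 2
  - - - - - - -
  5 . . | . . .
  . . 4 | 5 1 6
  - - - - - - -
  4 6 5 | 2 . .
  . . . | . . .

Step 1. [r5c5∈{3}] nothing but 3 survives at r5c5. So r5c5=3.
Step 2. [r4c1∈{3}] r4c1 is down to just 3, so r4c1=3.
Step 3. [r5c6∈{1}] only 1 remains possible at r5c6, so r5c6=1.
Step 4. [r2c1∈{6}] nothing but 6 survives at r2c1 ⇒ r2c1=6.
Step 5. [r1c3∈{3}] r1c3's peers cover all but 3, so r1c3=3.
Step 6. [r1c6∈{4}] r1c6 is down to just 4. So r1c6=4.
Step 7. [r3c5∈{2,4}] col 5 places 2 nowhere but r3c5 ⇒ r3c5=2.
Step 8. [r6c5∈{4,5,6}] col 5 places 4 nowhere but r6c5, so r6c5=4.
Step 9. [r6c2∈{1,2,3}] in row 6, 3 fits only at r6c2. So r6c2=3.
Step 10. [r1c5∈{6}] r1c5 is down to just 6 ⇒ r1c5=6.
Step 11. [r2c4∈{3}] nothing but 3 survives at r2c4, so r2c4=3.
Step 12. [r3c6∈{3}] r3c6's peers cover all but 3. So r3c6=3.
Step 13. [r6c4∈{6}] r6c4's peers cover all but 6. So r6c4=6.
Step 14. [r1c4∈{1}] r1c4 is down to just 1. So r1c4=1.
Step 15. [r3c4∈{4}] nothing but 4 survives at r3c4, so r3c4=4.
Step 16. [r2c2∈{4}] r2c2 is down to just 4. So r2c2=4.
Step 17. [r3c2∈{1}] r3c2 is down to just 1, so r3c2=1.
Step 18. [r6c1∈{1}] nothing but 1 survives at r6c1, so r6c1=1.
Step 19. [r3c3∈{6}] nothing but 6 survives at r3c3, so r3c3=6.
Step 20. [r2c5∈{5}] r2c5's peers cover all but 5, so r2c5=5.
Step 21. [r6c3∈{2}] r6c3 has the single candidate 2, so r6c3=2.
Step 22. [r4c2∈{2}] r4c2's peers cover all but 2, so r4c2=2.
Step 23. [r6c6∈{5}] r6c6 is down to just 5, so r6c6=5.

Answer: 2 5 3 1 6 4 / 6 4 1 3 5 2 / 5 1 6 4 2 3 / 3 2 4 5 1 6 / 4 6 5 2 3 1 / 1 3 2 6 4 5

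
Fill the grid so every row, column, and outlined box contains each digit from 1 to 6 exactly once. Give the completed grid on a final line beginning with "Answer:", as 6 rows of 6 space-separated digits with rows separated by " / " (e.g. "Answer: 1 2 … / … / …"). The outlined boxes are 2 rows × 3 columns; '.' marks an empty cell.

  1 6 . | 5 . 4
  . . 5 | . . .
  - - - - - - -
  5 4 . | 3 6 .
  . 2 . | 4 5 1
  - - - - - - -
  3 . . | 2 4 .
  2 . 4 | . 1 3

Step 1. [r5c3∈{1,6}] across box 5, 6 lands solely at r5c3, so r5c3=6.
Step 2. [r2c2∈{3}] r2c2 is down to just 3 ⇒ r2c2=3.
Step 3. [r2c6∈{2,6}] col 6 places 6 nowhere but r2c6 ⇒ r2c6=6.
Step 4. [r5c2∈{1,5}] row 5 places 1 nowhere but r5c2. So r5c2=1.
Step 5. [r1c5∈{2,3}] row 1 places 3 nowhere but r1c5, so r1c5=3.
Step 6. [r4c1∈{6}] only 6 remains possible at r4c1. So r4c1=6.
Step 7. [r3c3∈{1}] only 1 remains possible at r3c3 ⇒ r3c3=1.
Step 8. [r2c4∈{1}] r2c4's peers cover all but 1. So r2c4=1.
Step 9. [r6c4∈{6}] nothing but 6 survives at r6c4 ⇒ r6c4=6.
Step 10. [r3c6∈{2}] r3c6 is down to just 2 ⇒ r3c6=2.
Step 11. [r2c1∈{4}] r2c1 is down to just 4, so r2c1=4.
Step 12. [r2c5∈{2}] r2c5 has the single candidate 2. So r2c5=2.
Step 13. [r1c3∈{2}] r1c3's peers cover all but 2 ⇒ r1c3=2.
Step 14. [r5c6∈{5}] only 5 remains possible at r5c6, so r5c6=5.
Step 15. [r4c3∈{3}] r4c3's peers cover all but 3. So r4c3=3.
Step 16. [r6c2∈{5}] r6c2 has the single candidate 5 ⇒ r6c2=5.

Answer: 1 6 2 5 3 4 / 4 3 5 1 2 6 / 5 4 1 3 6 2 / 6 2 3 4 5 1 / 3 1 6 2 4 5 / 2 5 4 6 1 3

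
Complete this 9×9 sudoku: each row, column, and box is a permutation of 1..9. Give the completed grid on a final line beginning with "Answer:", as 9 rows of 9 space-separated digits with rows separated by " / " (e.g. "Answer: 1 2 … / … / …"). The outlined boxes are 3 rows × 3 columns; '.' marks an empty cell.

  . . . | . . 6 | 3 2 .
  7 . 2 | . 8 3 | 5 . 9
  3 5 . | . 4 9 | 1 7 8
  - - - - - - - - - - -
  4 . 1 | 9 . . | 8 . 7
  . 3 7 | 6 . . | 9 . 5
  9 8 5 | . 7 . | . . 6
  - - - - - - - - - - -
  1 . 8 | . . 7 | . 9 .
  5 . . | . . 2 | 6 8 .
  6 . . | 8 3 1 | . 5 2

Step 1. [r7c7∈{4}] nothing but 4 survives at r7c7, so r7c7=4.
Step 2. [r6c4∈{1,2,3,4}] 3 has one home in col 4: r6c4, so r6c4=3.
Step 3. [r2c4∈{1}] r2c4 is down to just 1. So r2c4=1.
Step 4. [r1c9∈{4}] only 4 remains possible at r1c9, so r1c9=4.
Step 5. [r1c3∈{9}] nothing but 9 survives at r1c3 ⇒ r1c3=9.
Step 6. [r8c2∈{4,7,9}] 7 has one home in row 8: r8c2. So r8c2=7.
Step 7. [r1c5∈{5}] r1c5 has the single candidate 5. So r1c5=5.
Step 8. [r2c2∈{4,6}] in row 2, 4 fits only at r2c2, so r2c2=4.
Step 9. [r8c3∈{3,4}] in col 3, 3 fits only at r8c3. So r8c3=3.
Step 10. [r4c5∈{2}] r4c5 has the single candidate 2, so r4c5=2.
Step 11. [r6c8∈{1,4}] 1 has one home in row 6: r6c8, so r6c8=1.
Step 12. [r5c8∈{4}] nothing but 4 survives at r5c8, so r5c8=4.
Step 13. [r7c2∈{2}] r7c2 has the single candidate 2, so r7c2=2.
Step 14. [r4c6∈{5}] nothing but 5 survives at r4c6. So r4c6=5.
Step 15. [r8c9∈{1}] r8c9's peers cover all but 1 ⇒ r8c9=1.
Step 16. [r5c1∈{2}] r5c1 has the single candidate 2, so r5c1=2.
Step 17. [r5c6∈{8}] r5c6 has the single candidate 8, so r5c6=8.
Step 18. [r4c8∈{3}] nothing but 3 survives at r4c8 ⇒ r4c8=3.
Step 19. [r7c4∈{5}] r7c4 is down to just 5, so r7c4=5.
Step 20. [r3c3∈{6}] only 6 remains possible at r3c3. So r3c3=6.
Step 21. [r4c2∈{6}] r4c2 is down to just 6 ⇒ r4c2=6.
Step 22. [r7c9∈{3}] r7c9 is down to just 3. So r7c9=3.
Step 23. [r1c4∈{7}] only 7 remains possible at r1c4 ⇒ r1c4=7.
Step 24. [r1c2∈{1}] r1c2 has the single candidate 1. So r1c2=1.
Step 25. [r5c5∈{1}] only 1 remains possible at r5c5. So r5c5=1.
Step 26. [r3c4∈{2}] r3c4's peers cover all but 2 ⇒ r3c4=2.
Step 27. [r8c4∈{4}] only 4 remains possible at r8c4. So r8c4=4.
Step 28. [r8c5∈{9}] r8c5's peers cover all but 9, so r8c5=9.
Step 29. [r7c5∈{6}] r7c5 has the single candidate 6. So r7c5=6.
Step 30. [r2c8∈{6}] r2c8 has the single candidate 6, so r2c8=6.
Step 31. [r9c2∈{9}] r9c2 is down to just 9. So r9c2=9.
Step 32. [r1c1∈{8}] only 8 remains possible at r1c1, so r1c1=8.
Step 33. [r6c6∈{4}] only 4 remains possible at r6c6, so r6c6=4.
Step 34. [r6c7∈{2}] r6c7 is down to just 2, so r6c7=2.
Step 35. [r9c7∈{7}] r9c7 has the single candidate 7 ⇒ r9c7=7.
Step 36. [r9c3∈{4}] only 4 remains possible at r9c3 ⇒ r9c3=4.

Answer: 8 1 9 7 5 6 3 2 4 / 7 4 2 1 8 3 5 6 9 / 3 5 6 2 4 9 1 7 8 / 4 6 1 9 2 5 8 3 7 / 2 3 7 6 1 8 9 4 5 / 9 8 5 3 7 4 2 1 6 / 1 2 8 5 6 7 4 9 3 / 5 7 3 4 9 2 6 8 1 / 6 9 4 8 3 1 7 5 2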